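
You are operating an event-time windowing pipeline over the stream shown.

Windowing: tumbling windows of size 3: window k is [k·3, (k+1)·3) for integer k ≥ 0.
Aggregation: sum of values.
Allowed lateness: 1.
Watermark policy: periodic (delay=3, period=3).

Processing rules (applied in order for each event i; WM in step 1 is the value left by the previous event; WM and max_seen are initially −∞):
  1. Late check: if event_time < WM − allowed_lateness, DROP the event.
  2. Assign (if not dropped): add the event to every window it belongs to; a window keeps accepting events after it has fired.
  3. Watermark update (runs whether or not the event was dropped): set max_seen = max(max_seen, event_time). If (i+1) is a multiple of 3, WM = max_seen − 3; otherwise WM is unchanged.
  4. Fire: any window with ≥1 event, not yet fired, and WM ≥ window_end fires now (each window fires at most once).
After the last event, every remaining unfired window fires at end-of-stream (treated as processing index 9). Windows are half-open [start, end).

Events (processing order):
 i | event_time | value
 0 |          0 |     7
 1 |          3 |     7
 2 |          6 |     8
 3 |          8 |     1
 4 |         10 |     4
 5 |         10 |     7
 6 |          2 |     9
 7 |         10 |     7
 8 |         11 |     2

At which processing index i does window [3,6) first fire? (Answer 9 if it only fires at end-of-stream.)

i=0 t=0 v=7: → [0,3); WM=−∞
i=1 t=3 v=7: → [3,6); WM=−∞
i=2 t=6 v=8: → [6,9); WM=3; [0,3) fires=7
i=3 t=8 v=1: → [6,9); WM=3
i=4 t=10 v=4: → [9,12); WM=3
i=5 t=10 v=7: → [9,12); WM=7; [3,6) fires=7
i=6 t=2 v=9: DROP (t<7-1); WM=7
i=7 t=10 v=7: → [9,12); WM=7
i=8 t=11 v=2: → [9,12); WM=8

5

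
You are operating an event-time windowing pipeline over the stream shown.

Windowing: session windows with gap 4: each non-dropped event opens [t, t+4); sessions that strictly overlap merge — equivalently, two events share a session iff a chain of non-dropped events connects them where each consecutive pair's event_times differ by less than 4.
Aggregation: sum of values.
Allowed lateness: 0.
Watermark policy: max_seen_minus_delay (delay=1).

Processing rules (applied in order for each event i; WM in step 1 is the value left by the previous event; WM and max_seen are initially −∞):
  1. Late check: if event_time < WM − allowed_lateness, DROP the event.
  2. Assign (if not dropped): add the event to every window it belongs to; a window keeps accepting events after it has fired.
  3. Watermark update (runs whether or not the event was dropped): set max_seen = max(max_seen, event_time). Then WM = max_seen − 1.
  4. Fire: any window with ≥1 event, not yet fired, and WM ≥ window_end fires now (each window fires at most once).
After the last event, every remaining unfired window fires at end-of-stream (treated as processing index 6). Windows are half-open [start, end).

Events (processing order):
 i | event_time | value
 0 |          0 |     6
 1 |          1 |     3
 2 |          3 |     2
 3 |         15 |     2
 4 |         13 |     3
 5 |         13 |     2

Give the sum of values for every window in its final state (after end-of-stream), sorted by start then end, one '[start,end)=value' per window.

i=0 t=0 v=6: → [0,4); WM=-1
i=1 t=1 v=3: → [0,5); WM=0
i=2 t=3 v=2: → [0,7); WM=2
i=3 t=15 v=2: → [15,19); WM=14
i=4 t=13 v=3: DROP (t<14-0); WM=14
i=5 t=13 v=2: DROP (t<14-0); WM=14

[0,7)=11 [15,19)=2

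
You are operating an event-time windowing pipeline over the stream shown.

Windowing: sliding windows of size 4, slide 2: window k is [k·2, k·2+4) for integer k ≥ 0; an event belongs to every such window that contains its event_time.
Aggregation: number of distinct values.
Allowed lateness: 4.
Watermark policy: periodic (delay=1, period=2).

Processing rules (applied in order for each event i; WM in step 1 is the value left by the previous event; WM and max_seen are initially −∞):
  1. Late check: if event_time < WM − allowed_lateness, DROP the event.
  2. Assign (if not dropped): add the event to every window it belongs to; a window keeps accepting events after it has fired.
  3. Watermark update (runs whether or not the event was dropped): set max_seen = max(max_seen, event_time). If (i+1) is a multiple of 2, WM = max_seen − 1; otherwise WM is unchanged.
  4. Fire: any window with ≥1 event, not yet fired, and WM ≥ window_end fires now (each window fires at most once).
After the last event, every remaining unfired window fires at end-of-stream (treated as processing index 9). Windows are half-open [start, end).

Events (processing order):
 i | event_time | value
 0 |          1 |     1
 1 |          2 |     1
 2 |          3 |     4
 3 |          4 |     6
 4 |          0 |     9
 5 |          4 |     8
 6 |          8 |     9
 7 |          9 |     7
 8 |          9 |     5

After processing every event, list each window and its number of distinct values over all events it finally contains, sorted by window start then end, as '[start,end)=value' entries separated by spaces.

[0,4)=3 [2,6)=4 [4,8)=2 [6,10)=3 [8,12)=3

i=0 t=1 v=1: → [0,4); WM=−∞
i=1 t=2 v=1: → [2,6),[0,4); WM=1
i=2 t=3 v=4: → [2,6),[0,4); WM=1
i=3 t=4 v=6: → [4,8),[2,6); WM=3
i=4 t=0 v=9: → [0,4); WM=3
i=5 t=4 v=8: → [4,8),[2,6); WM=3
i=6 t=8 v=9: → [8,12),[6,10); WM=3
i=7 t=9 v=7: → [8,12),[6,10); WM=8; [0,4) fires=3 [2,6) fires=4 [4,8) fires=2
i=8 t=9 v=5: → [8,12),[6,10); WM=8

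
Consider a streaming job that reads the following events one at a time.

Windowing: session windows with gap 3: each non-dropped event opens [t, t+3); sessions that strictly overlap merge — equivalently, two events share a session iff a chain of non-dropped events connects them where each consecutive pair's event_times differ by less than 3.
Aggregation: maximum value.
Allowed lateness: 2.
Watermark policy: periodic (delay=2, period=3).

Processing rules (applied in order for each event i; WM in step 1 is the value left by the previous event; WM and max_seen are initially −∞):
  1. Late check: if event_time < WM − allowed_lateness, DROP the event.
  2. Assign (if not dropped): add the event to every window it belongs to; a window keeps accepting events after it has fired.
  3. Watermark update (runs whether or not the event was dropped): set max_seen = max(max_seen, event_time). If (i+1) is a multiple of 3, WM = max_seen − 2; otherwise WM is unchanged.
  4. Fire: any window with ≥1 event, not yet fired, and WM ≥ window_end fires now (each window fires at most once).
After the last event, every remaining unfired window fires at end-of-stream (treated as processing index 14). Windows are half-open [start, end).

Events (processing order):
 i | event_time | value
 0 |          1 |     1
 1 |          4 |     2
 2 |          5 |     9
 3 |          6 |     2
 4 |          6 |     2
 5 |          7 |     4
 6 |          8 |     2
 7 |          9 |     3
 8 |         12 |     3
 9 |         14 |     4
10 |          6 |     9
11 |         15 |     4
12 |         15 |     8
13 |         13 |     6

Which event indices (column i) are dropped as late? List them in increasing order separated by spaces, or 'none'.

10

i=0 t=1 v=1: → [1,4); WM=−∞
i=1 t=4 v=2: → [4,7); WM=−∞
i=2 t=5 v=9: → [4,8); WM=3
i=3 t=6 v=2: → [4,9); WM=3
i=4 t=6 v=2: → [4,9); WM=3
i=5 t=7 v=4: → [4,10); WM=5
i=6 t=8 v=2: → [4,11); WM=5
i=7 t=9 v=3: → [4,12); WM=5
i=8 t=12 v=3: → [12,15); WM=10
i=9 t=14 v=4: → [12,17); WM=10
i=10 t=6 v=9: DROP (t<10-2); WM=10
i=11 t=15 v=4: → [12,18); WM=13
i=12 t=15 v=8: → [12,18); WM=13
i=13 t=13 v=6: → [12,18); WM=13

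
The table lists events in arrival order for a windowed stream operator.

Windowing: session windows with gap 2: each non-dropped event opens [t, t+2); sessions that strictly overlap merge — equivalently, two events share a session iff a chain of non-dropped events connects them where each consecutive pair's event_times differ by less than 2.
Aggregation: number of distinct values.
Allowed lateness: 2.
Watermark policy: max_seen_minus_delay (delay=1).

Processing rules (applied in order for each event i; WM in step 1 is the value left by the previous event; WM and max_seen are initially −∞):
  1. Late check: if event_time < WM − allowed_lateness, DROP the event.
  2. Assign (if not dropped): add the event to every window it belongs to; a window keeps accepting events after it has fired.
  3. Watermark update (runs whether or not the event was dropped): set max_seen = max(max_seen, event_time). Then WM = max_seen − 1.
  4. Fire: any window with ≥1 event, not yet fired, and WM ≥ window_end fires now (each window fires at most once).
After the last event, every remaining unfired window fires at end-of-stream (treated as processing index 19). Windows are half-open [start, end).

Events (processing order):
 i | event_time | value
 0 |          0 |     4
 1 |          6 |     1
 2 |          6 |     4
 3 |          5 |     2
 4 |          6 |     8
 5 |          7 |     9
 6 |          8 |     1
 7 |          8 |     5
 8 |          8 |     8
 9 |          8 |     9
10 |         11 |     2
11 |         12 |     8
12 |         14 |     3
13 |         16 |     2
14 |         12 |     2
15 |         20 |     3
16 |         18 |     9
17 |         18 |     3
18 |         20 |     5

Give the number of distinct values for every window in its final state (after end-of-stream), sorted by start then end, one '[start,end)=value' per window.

i=0 t=0 v=4: → [0,2); WM=-1
i=1 t=6 v=1: → [6,8); WM=5
i=2 t=6 v=4: → [6,8); WM=5
i=3 t=5 v=2: → [5,8); WM=5
i=4 t=6 v=8: → [5,8); WM=5
i=5 t=7 v=9: → [5,9); WM=6
i=6 t=8 v=1: → [5,10); WM=7
i=7 t=8 v=5: → [5,10); WM=7
i=8 t=8 v=8: → [5,10); WM=7
i=9 t=8 v=9: → [5,10); WM=7
i=10 t=11 v=2: → [11,13); WM=10
i=11 t=12 v=8: → [11,14); WM=11
i=12 t=14 v=3: → [14,16); WM=13
i=13 t=16 v=2: → [16,18); WM=15
i=14 t=12 v=2: DROP (t<15-2); WM=15
i=15 t=20 v=3: → [20,22); WM=19
i=16 t=18 v=9: → [18,20); WM=19
i=17 t=18 v=3: → [18,20); WM=19
i=18 t=20 v=5: → [20,22); WM=19

[0,2)=1 [5,10)=6 [11,14)=2 [14,16)=1 [16,18)=1 [18,20)=2 [20,22)=2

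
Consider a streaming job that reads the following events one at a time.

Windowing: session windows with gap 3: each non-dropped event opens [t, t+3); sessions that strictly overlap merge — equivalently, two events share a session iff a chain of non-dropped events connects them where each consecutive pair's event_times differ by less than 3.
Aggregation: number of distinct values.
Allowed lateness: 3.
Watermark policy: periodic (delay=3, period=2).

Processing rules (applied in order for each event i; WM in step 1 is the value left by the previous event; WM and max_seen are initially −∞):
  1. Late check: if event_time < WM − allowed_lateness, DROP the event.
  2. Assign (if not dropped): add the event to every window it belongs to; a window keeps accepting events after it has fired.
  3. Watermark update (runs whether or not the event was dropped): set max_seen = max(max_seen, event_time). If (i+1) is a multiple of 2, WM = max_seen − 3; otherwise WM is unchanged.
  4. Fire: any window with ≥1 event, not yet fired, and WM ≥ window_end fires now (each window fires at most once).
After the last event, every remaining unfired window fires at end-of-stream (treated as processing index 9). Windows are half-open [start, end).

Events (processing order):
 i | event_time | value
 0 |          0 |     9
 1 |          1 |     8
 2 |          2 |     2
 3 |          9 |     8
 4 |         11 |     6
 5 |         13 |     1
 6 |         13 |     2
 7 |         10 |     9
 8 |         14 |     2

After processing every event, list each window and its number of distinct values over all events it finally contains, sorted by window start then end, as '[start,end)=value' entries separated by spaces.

[0,5)=3 [9,17)=5

i=0 t=0 v=9: → [0,3); WM=−∞
i=1 t=1 v=8: → [0,4); WM=-2
i=2 t=2 v=2: → [0,5); WM=-2
i=3 t=9 v=8: → [9,12); WM=6
i=4 t=11 v=6: → [9,14); WM=6
i=5 t=13 v=1: → [9,16); WM=10
i=6 t=13 v=2: → [9,16); WM=10
i=7 t=10 v=9: → [9,16); WM=10
i=8 t=14 v=2: → [9,17); WM=10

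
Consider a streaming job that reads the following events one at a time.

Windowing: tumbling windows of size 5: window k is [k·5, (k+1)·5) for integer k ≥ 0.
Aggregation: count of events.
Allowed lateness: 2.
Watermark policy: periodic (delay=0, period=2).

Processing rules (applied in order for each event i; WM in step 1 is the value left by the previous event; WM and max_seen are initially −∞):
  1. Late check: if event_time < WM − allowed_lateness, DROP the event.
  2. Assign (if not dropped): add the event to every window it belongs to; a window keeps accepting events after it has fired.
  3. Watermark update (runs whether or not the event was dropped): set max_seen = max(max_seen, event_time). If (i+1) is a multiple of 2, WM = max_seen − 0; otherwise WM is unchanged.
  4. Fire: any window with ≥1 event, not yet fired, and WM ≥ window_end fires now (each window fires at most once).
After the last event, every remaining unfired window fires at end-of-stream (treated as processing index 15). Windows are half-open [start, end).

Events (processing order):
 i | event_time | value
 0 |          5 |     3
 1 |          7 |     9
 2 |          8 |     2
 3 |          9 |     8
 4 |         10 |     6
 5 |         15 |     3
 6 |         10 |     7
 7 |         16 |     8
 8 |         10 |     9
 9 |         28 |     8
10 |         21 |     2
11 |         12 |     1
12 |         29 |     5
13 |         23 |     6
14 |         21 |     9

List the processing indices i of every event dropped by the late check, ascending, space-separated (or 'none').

6 8 10 11 13 14

i=0 t=5 v=3: → [5,10); WM=−∞
i=1 t=7 v=9: → [5,10); WM=7
i=2 t=8 v=2: → [5,10); WM=7
i=3 t=9 v=8: → [5,10); WM=9
i=4 t=10 v=6: → [10,15); WM=9
i=5 t=15 v=3: → [15,20); WM=15; [5,10) fires=4 [10,15) fires=1
i=6 t=10 v=7: DROP (t<15-2); WM=15
i=7 t=16 v=8: → [15,20); WM=16
i=8 t=10 v=9: DROP (t<16-2); WM=16
i=9 t=28 v=8: → [25,30); WM=28; [15,20) fires=2
i=10 t=21 v=2: DROP (t<28-2); WM=28
i=11 t=12 v=1: DROP (t<28-2); WM=28
i=12 t=29 v=5: → [25,30); WM=28
i=13 t=23 v=6: DROP (t<28-2); WM=29
i=14 t=21 v=9: DROP (t<29-2); WM=29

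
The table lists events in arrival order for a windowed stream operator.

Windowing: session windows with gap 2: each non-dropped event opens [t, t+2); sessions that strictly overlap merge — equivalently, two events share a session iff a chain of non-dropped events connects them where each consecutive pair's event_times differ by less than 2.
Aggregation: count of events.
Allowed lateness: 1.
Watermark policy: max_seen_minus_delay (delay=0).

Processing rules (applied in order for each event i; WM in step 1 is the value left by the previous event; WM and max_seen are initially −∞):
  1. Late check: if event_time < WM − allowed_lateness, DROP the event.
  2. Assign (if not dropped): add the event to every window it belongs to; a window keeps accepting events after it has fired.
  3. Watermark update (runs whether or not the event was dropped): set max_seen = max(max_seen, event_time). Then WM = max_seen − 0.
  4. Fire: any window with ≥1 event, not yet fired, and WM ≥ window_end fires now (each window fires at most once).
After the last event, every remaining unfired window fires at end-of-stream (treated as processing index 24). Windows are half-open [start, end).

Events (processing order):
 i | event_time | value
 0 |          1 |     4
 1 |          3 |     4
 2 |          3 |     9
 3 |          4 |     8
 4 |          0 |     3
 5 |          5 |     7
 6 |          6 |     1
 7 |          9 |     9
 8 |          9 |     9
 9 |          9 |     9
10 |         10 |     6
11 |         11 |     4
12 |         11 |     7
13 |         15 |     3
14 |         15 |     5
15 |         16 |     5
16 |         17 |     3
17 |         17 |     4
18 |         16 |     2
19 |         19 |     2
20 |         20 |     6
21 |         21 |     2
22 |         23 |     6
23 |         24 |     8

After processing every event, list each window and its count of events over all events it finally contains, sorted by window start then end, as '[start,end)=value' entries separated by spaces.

[1,3)=1 [3,8)=5 [9,13)=6 [15,19)=6 [19,23)=3 [23,26)=2

i=0 t=1 v=4: → [1,3); WM=1
i=1 t=3 v=4: → [3,5); WM=3
i=2 t=3 v=9: → [3,5); WM=3
i=3 t=4 v=8: → [3,6); WM=4
i=4 t=0 v=3: DROP (t<4-1); WM=4
i=5 t=5 v=7: → [3,7); WM=5
i=6 t=6 v=1: → [3,8); WM=6
i=7 t=9 v=9: → [9,11); WM=9
i=8 t=9 v=9: → [9,11); WM=9
i=9 t=9 v=9: → [9,11); WM=9
i=10 t=10 v=6: → [9,12); WM=10
i=11 t=11 v=4: → [9,13); WM=11
i=12 t=11 v=7: → [9,13); WM=11
i=13 t=15 v=3: → [15,17); WM=15
i=14 t=15 v=5: → [15,17); WM=15
i=15 t=16 v=5: → [15,18); WM=16
i=16 t=17 v=3: → [15,19); WM=17
i=17 t=17 v=4: → [15,19); WM=17
i=18 t=16 v=2: → [15,19); WM=17
i=19 t=19 v=2: → [19,21); WM=19
i=20 t=20 v=6: → [19,22); WM=20
i=21 t=21 v=2: → [19,23); WM=21
i=22 t=23 v=6: → [23,25); WM=23
i=23 t=24 v=8: → [23,26); WM=24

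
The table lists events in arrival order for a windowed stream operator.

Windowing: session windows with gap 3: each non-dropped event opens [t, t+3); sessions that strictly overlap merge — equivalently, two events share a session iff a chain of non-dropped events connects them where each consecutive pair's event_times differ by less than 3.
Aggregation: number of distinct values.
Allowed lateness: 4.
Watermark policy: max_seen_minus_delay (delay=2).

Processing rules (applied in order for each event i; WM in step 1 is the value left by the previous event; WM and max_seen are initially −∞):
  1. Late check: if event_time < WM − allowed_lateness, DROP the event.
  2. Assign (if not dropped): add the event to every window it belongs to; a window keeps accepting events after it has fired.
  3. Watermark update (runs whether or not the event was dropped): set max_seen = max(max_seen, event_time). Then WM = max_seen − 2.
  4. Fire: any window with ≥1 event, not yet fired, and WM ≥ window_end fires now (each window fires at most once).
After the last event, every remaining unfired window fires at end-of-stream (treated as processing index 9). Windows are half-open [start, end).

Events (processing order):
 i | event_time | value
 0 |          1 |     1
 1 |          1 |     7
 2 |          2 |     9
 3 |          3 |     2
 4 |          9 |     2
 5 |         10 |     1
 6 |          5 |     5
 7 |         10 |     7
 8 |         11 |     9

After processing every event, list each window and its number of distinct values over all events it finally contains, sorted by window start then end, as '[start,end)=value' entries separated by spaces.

[1,8)=5 [9,14)=4

i=0 t=1 v=1: → [1,4); WM=-1
i=1 t=1 v=7: → [1,4); WM=-1
i=2 t=2 v=9: → [1,5); WM=0
i=3 t=3 v=2: → [1,6); WM=1
i=4 t=9 v=2: → [9,12); WM=7
i=5 t=10 v=1: → [9,13); WM=8
i=6 t=5 v=5: → [1,8); WM=8
i=7 t=10 v=7: → [9,13); WM=8
i=8 t=11 v=9: → [9,14); WM=9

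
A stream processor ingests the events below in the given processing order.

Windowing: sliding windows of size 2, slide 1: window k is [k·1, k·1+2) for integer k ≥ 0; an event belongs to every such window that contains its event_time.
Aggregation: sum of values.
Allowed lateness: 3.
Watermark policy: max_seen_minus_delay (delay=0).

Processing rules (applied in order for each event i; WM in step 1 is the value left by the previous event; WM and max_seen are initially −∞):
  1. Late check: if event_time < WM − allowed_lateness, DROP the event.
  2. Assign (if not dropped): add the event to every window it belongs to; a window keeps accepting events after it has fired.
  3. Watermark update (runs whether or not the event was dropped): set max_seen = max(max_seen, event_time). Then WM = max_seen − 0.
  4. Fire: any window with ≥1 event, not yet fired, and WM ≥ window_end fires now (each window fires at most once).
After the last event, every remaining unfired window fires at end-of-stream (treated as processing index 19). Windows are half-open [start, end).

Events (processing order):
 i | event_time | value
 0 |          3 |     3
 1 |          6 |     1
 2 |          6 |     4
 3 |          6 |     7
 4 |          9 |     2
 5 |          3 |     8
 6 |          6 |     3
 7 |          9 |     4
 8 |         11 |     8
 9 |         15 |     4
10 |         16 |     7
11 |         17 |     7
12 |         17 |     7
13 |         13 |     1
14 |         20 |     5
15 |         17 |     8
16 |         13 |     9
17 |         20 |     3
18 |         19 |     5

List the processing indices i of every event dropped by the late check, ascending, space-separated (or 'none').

5 13 16

i=0 t=3 v=3: → [3,5),[2,4); WM=3
i=1 t=6 v=1: → [6,8),[5,7); WM=6; [2,4) fires=3 [3,5) fires=3
i=2 t=6 v=4: → [6,8),[5,7); WM=6
i=3 t=6 v=7: → [6,8),[5,7); WM=6
i=4 t=9 v=2: → [9,11),[8,10); WM=9; [5,7) fires=12 [6,8) fires=12
i=5 t=3 v=8: DROP (t<9-3); WM=9
i=6 t=6 v=3: → [6,8),[5,7); WM=9
i=7 t=9 v=4: → [9,11),[8,10); WM=9
i=8 t=11 v=8: → [11,13),[10,12); WM=11; [8,10) fires=6 [9,11) fires=6
i=9 t=15 v=4: → [15,17),[14,16); WM=15; [10,12) fires=8 [11,13) fires=8
i=10 t=16 v=7: → [16,18),[15,17); WM=16; [14,16) fires=4
i=11 t=17 v=7: → [17,19),[16,18); WM=17; [15,17) fires=11
i=12 t=17 v=7: → [17,19),[16,18); WM=17
i=13 t=13 v=1: DROP (t<17-3); WM=17
i=14 t=20 v=5: → [20,22),[19,21); WM=20; [16,18) fires=21 [17,19) fires=14
i=15 t=17 v=8: → [17,19),[16,18); WM=20
i=16 t=13 v=9: DROP (t<20-3); WM=20
i=17 t=20 v=3: → [20,22),[19,21); WM=20
i=18 t=19 v=5: → [19,21),[18,20); WM=20; [18,20) fires=5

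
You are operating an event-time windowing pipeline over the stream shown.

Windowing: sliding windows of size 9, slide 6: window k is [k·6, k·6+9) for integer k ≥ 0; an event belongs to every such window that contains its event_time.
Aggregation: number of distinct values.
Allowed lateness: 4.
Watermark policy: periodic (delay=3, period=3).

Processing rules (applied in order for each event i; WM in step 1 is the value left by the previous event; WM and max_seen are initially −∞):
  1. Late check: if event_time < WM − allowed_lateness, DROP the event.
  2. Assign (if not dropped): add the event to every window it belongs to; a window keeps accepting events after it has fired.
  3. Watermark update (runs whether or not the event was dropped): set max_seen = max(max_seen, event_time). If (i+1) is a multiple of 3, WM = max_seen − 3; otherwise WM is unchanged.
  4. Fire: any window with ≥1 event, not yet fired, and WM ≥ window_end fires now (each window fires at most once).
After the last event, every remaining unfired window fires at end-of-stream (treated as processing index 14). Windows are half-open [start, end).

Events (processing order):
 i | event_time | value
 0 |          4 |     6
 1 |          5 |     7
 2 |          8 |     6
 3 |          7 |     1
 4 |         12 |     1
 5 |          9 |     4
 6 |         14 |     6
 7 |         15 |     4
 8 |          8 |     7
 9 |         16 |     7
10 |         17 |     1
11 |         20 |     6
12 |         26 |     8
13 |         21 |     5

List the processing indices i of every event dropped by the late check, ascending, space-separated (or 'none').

none

i=0 t=4 v=6: → [0,9); WM=−∞
i=1 t=5 v=7: → [0,9); WM=−∞
i=2 t=8 v=6: → [6,15),[0,9); WM=5
i=3 t=7 v=1: → [6,15),[0,9); WM=5
i=4 t=12 v=1: → [12,21),[6,15); WM=5
i=5 t=9 v=4: → [6,15); WM=9; [0,9) fires=3
i=6 t=14 v=6: → [12,21),[6,15); WM=9
i=7 t=15 v=4: → [12,21); WM=9
i=8 t=8 v=7: → [6,15),[0,9); WM=12
i=9 t=16 v=7: → [12,21); WM=12
i=10 t=17 v=1: → [12,21); WM=12
i=11 t=20 v=6: → [18,27),[12,21); WM=17; [6,15) fires=4
i=12 t=26 v=8: → [24,33),[18,27); WM=17
i=13 t=21 v=5: → [18,27); WM=17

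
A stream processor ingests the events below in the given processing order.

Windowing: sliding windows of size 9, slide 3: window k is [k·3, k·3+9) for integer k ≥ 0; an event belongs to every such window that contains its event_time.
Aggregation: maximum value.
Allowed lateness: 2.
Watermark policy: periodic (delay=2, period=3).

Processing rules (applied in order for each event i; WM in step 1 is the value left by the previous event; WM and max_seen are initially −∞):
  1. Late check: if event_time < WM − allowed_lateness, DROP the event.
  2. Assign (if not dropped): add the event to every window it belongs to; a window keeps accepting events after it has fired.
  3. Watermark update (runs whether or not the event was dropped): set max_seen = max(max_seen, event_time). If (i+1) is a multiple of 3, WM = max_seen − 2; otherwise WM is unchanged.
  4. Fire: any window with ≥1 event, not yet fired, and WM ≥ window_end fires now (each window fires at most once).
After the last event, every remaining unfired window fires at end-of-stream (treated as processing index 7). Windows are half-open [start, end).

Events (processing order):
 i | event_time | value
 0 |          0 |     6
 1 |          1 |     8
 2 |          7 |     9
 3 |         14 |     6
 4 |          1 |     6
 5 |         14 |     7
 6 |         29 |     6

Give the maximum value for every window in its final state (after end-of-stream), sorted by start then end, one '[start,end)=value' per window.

[0,9)=9 [3,12)=9 [6,15)=9 [9,18)=7 [12,21)=7 [21,30)=6 [24,33)=6 [27,36)=6

i=0 t=0 v=6: → [0,9); WM=−∞
i=1 t=1 v=8: → [0,9); WM=−∞
i=2 t=7 v=9: → [6,15),[3,12),[0,9); WM=5
i=3 t=14 v=6: → [12,21),[9,18),[6,15); WM=5
i=4 t=1 v=6: DROP (t<5-2); WM=5
i=5 t=14 v=7: → [12,21),[9,18),[6,15); WM=12; [0,9) fires=9 [3,12) fires=9
i=6 t=29 v=6: → [27,36),[24,33),[21,30); WM=12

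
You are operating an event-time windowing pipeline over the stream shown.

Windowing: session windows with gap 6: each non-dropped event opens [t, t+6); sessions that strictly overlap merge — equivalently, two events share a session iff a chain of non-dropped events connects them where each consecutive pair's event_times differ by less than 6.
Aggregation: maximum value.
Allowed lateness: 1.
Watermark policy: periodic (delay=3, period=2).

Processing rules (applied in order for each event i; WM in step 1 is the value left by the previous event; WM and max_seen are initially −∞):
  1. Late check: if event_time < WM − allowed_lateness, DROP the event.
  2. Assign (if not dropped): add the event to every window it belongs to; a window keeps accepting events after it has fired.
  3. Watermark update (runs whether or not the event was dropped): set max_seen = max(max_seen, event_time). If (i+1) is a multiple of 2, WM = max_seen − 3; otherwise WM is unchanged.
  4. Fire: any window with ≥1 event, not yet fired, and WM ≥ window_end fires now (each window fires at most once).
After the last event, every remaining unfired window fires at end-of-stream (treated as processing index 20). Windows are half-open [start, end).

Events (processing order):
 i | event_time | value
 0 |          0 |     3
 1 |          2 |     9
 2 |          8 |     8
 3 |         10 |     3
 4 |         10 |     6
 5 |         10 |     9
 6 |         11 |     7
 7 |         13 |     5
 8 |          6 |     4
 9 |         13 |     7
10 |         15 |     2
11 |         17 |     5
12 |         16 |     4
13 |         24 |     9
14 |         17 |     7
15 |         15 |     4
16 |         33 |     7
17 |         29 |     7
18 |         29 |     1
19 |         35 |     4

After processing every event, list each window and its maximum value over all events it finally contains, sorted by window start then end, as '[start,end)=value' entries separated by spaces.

i=0 t=0 v=3: → [0,6); WM=−∞
i=1 t=2 v=9: → [0,8); WM=-1
i=2 t=8 v=8: → [8,14); WM=-1
i=3 t=10 v=3: → [8,16); WM=7
i=4 t=10 v=6: → [8,16); WM=7
i=5 t=10 v=9: → [8,16); WM=7
i=6 t=11 v=7: → [8,17); WM=7
i=7 t=13 v=5: → [8,19); WM=10
i=8 t=6 v=4: DROP (t<10-1); WM=10
i=9 t=13 v=7: → [8,19); WM=10
i=10 t=15 v=2: → [8,21); WM=10
i=11 t=17 v=5: → [8,23); WM=14
i=12 t=16 v=4: → [8,23); WM=14
i=13 t=24 v=9: → [24,30); WM=21
i=14 t=17 v=7: DROP (t<21-1); WM=21
i=15 t=15 v=4: DROP (t<21-1); WM=21
i=16 t=33 v=7: → [33,39); WM=21
i=17 t=29 v=7: → [24,39); WM=30
i=18 t=29 v=1: → [24,39); WM=30
i=19 t=35 v=4: → [24,41); WM=32

[0,8)=9 [8,23)=9 [24,41)=9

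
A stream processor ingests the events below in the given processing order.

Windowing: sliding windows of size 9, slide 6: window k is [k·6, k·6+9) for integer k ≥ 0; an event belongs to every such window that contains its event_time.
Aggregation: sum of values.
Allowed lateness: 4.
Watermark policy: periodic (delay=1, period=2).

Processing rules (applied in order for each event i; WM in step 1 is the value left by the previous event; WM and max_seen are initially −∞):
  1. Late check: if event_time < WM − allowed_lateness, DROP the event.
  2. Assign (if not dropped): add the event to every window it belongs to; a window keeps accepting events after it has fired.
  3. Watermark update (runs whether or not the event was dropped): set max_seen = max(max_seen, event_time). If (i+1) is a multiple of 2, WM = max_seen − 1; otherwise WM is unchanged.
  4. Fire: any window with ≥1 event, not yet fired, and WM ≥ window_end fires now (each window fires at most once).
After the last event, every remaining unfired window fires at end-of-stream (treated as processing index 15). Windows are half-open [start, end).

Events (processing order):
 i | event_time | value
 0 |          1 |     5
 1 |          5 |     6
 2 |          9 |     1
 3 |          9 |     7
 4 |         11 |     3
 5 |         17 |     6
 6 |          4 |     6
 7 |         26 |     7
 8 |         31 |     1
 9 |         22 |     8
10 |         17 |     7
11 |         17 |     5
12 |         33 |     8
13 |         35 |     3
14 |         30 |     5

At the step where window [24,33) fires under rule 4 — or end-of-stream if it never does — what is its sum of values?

i=0 t=1 v=5: → [0,9); WM=−∞
i=1 t=5 v=6: → [0,9); WM=4
i=2 t=9 v=1: → [6,15); WM=4
i=3 t=9 v=7: → [6,15); WM=8
i=4 t=11 v=3: → [6,15); WM=8
i=5 t=17 v=6: → [12,21); WM=16; [0,9) fires=11 [6,15) fires=11
i=6 t=4 v=6: DROP (t<16-4); WM=16
i=7 t=26 v=7: → [24,33),[18,27); WM=25; [12,21) fires=6
i=8 t=31 v=1: → [30,39),[24,33); WM=25
i=9 t=22 v=8: → [18,27); WM=30; [18,27) fires=15
i=10 t=17 v=7: DROP (t<30-4); WM=30
i=11 t=17 v=5: DROP (t<30-4); WM=30
i=12 t=33 v=8: → [30,39); WM=30
i=13 t=35 v=3: → [30,39); WM=34; [24,33) fires=8
i=14 t=30 v=5: → [30,39),[24,33); WM=34

8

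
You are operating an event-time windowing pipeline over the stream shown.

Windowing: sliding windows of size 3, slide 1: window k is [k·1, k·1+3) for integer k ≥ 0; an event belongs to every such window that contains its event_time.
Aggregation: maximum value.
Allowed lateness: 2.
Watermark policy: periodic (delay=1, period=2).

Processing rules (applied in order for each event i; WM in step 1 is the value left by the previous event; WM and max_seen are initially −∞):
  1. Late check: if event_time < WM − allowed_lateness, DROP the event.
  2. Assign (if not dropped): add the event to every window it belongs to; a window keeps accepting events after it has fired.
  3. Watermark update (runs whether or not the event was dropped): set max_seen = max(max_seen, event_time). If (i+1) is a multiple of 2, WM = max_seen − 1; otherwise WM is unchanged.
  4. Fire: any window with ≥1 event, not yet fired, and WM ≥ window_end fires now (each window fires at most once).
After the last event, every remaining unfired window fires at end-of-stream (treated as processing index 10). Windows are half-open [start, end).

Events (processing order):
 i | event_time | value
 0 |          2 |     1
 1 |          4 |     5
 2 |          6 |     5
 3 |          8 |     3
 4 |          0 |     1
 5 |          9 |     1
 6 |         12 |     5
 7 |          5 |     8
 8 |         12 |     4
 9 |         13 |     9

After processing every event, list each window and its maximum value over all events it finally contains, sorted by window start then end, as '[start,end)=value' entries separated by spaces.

[0,3)=1 [1,4)=1 [2,5)=5 [3,6)=5 [4,7)=5 [5,8)=5 [6,9)=5 [7,10)=3 [8,11)=3 [9,12)=1 [10,13)=5 [11,14)=9 [12,15)=9 [13,16)=9

i=0 t=2 v=1: → [2,5),[1,4),[0,3); WM=−∞
i=1 t=4 v=5: → [4,7),[3,6),[2,5); WM=3; [0,3) fires=1
i=2 t=6 v=5: → [6,9),[5,8),[4,7); WM=3
i=3 t=8 v=3: → [8,11),[7,10),[6,9); WM=7; [1,4) fires=1 [2,5) fires=5 [3,6) fires=5 [4,7) fires=5
i=4 t=0 v=1: DROP (t<7-2); WM=7
i=5 t=9 v=1: → [9,12),[8,11),[7,10); WM=8; [5,8) fires=5
i=6 t=12 v=5: → [12,15),[11,14),[10,13); WM=8
i=7 t=5 v=8: DROP (t<8-2); WM=11; [6,9) fires=5 [7,10) fires=3 [8,11) fires=3
i=8 t=12 v=4: → [12,15),[11,14),[10,13); WM=11
i=9 t=13 v=9: → [13,16),[12,15),[11,14); WM=12; [9,12) fires=1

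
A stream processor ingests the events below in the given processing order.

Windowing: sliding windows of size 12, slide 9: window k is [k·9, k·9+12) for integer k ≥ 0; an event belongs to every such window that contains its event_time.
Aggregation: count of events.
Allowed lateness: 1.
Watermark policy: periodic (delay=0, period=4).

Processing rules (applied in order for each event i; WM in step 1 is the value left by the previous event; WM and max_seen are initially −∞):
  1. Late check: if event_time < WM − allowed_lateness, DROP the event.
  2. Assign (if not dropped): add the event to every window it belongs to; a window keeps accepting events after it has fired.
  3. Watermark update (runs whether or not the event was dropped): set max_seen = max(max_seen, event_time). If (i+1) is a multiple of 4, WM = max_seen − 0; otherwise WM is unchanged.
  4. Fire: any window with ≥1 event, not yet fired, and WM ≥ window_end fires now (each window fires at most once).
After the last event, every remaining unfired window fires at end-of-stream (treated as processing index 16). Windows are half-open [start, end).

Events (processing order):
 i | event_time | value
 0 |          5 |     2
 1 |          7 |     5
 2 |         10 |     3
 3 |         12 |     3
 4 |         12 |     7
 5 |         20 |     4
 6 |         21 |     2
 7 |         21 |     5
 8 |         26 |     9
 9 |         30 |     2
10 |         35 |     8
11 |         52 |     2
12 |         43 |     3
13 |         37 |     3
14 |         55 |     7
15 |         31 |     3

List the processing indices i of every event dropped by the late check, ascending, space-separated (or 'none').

i=0 t=5 v=2: → [0,12); WM=−∞
i=1 t=7 v=5: → [0,12); WM=−∞
i=2 t=10 v=3: → [9,21),[0,12); WM=−∞
i=3 t=12 v=3: → [9,21); WM=12; [0,12) fires=3
i=4 t=12 v=7: → [9,21); WM=12
i=5 t=20 v=4: → [18,30),[9,21); WM=12
i=6 t=21 v=2: → [18,30); WM=12
i=7 t=21 v=5: → [18,30); WM=21; [9,21) fires=4
i=8 t=26 v=9: → [18,30); WM=21
i=9 t=30 v=2: → [27,39); WM=21
i=10 t=35 v=8: → [27,39); WM=21
i=11 t=52 v=2: → [45,57); WM=52; [18,30) fires=4 [27,39) fires=2
i=12 t=43 v=3: DROP (t<52-1); WM=52
i=13 t=37 v=3: DROP (t<52-1); WM=52
i=14 t=55 v=7: → [54,66),[45,57); WM=52
i=15 t=31 v=3: DROP (t<52-1); WM=55

12 13 15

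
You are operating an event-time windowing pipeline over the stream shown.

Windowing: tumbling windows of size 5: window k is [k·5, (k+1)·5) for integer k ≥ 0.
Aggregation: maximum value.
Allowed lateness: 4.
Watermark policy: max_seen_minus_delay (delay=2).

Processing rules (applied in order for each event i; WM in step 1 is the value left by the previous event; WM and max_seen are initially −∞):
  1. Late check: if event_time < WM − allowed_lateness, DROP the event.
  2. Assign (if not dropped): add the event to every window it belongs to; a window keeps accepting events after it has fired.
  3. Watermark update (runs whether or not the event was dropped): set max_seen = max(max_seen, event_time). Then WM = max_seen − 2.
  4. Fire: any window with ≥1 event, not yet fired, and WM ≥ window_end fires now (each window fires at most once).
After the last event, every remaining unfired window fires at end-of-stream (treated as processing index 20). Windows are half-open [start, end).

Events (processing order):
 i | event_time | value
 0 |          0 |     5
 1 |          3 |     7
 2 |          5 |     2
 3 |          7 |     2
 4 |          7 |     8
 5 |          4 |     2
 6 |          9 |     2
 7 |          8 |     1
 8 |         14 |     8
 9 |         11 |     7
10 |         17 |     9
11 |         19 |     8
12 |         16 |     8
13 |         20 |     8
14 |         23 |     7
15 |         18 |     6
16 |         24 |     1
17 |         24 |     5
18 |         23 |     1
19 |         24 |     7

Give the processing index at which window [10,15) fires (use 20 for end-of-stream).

10

i=0 t=0 v=5: → [0,5); WM=-2
i=1 t=3 v=7: → [0,5); WM=1
i=2 t=5 v=2: → [5,10); WM=3
i=3 t=7 v=2: → [5,10); WM=5; [0,5) fires=7
i=4 t=7 v=8: → [5,10); WM=5
i=5 t=4 v=2: → [0,5); WM=5
i=6 t=9 v=2: → [5,10); WM=7
i=7 t=8 v=1: → [5,10); WM=7
i=8 t=14 v=8: → [10,15); WM=12; [5,10) fires=8
i=9 t=11 v=7: → [10,15); WM=12
i=10 t=17 v=9: → [15,20); WM=15; [10,15) fires=8
i=11 t=19 v=8: → [15,20); WM=17
i=12 t=16 v=8: → [15,20); WM=17
i=13 t=20 v=8: → [20,25); WM=18
i=14 t=23 v=7: → [20,25); WM=21; [15,20) fires=9
i=15 t=18 v=6: → [15,20); WM=21
i=16 t=24 v=1: → [20,25); WM=22
i=17 t=24 v=5: → [20,25); WM=22
i=18 t=23 v=1: → [20,25); WM=22
i=19 t=24 v=7: → [20,25); WM=22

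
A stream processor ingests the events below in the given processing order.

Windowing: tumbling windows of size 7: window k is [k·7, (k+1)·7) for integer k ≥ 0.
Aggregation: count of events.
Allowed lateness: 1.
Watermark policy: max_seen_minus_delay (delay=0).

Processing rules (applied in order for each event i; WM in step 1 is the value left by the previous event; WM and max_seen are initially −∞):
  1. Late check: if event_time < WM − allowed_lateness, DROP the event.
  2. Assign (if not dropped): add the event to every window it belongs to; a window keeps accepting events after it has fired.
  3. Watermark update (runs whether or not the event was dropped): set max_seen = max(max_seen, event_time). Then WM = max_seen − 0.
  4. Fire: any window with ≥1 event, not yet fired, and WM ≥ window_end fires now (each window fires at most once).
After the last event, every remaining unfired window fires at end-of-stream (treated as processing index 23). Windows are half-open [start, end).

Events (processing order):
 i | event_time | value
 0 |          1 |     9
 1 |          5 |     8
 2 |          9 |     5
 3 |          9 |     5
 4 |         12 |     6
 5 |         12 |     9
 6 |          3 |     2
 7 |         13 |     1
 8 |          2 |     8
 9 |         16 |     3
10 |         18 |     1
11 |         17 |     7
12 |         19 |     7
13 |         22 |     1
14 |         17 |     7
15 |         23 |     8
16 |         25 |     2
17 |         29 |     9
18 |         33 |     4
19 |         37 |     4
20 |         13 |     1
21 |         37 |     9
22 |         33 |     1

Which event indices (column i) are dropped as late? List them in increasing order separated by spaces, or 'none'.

6 8 14 20 22

i=0 t=1 v=9: → [0,7); WM=1
i=1 t=5 v=8: → [0,7); WM=5
i=2 t=9 v=5: → [7,14); WM=9; [0,7) fires=2
i=3 t=9 v=5: → [7,14); WM=9
i=4 t=12 v=6: → [7,14); WM=12
i=5 t=12 v=9: → [7,14); WM=12
i=6 t=3 v=2: DROP (t<12-1); WM=12
i=7 t=13 v=1: → [7,14); WM=13
i=8 t=2 v=8: DROP (t<13-1); WM=13
i=9 t=16 v=3: → [14,21); WM=16; [7,14) fires=5
i=10 t=18 v=1: → [14,21); WM=18
i=11 t=17 v=7: → [14,21); WM=18
i=12 t=19 v=7: → [14,21); WM=19
i=13 t=22 v=1: → [21,28); WM=22; [14,21) fires=4
i=14 t=17 v=7: DROP (t<22-1); WM=22
i=15 t=23 v=8: → [21,28); WM=23
i=16 t=25 v=2: → [21,28); WM=25
i=17 t=29 v=9: → [28,35); WM=29; [21,28) fires=3
i=18 t=33 v=4: → [28,35); WM=33
i=19 t=37 v=4: → [35,42); WM=37; [28,35) fires=2
i=20 t=13 v=1: DROP (t<37-1); WM=37
i=21 t=37 v=9: → [35,42); WM=37
i=22 t=33 v=1: DROP (t<37-1); WM=37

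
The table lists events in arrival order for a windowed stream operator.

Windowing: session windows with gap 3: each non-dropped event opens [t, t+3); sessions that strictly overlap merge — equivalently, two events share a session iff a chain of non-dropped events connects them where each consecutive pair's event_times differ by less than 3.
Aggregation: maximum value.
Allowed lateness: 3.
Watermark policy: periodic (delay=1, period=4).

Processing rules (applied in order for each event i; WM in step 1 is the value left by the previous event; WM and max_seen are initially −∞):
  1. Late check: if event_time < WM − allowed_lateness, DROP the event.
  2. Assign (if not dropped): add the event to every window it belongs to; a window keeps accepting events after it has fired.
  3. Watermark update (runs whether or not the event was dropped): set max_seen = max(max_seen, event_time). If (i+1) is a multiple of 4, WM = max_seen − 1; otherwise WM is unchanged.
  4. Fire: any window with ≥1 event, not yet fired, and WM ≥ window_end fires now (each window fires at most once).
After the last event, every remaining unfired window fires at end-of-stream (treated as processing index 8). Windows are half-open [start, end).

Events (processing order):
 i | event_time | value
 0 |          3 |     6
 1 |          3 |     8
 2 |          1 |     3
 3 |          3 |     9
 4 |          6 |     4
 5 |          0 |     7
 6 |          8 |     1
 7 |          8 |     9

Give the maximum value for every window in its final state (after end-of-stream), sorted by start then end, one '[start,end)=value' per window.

[0,6)=9 [6,11)=9

i=0 t=3 v=6: → [3,6); WM=−∞
i=1 t=3 v=8: → [3,6); WM=−∞
i=2 t=1 v=3: → [1,6); WM=−∞
i=3 t=3 v=9: → [1,6); WM=2
i=4 t=6 v=4: → [6,9); WM=2
i=5 t=0 v=7: → [0,6); WM=2
i=6 t=8 v=1: → [6,11); WM=2
i=7 t=8 v=9: → [6,11); WM=7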